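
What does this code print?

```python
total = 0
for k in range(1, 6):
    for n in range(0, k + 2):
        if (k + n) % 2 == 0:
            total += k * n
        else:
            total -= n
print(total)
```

53

k=1,n=0: odd sum, total = 0-0 = 0
k=1,n=1: even sum, total = 0+1 = 1
k=1,n=2: odd sum, total = 1-2 = -1
k=2,n=0: even sum, total = (-1)+0 = -1
k=2,n=1: odd sum, total = (-1)-1 = -2
k=2,n=2: even sum, total = (-2)+4 = 2
k=2,n=3: odd sum, total = 2-3 = -1
k=3,n=0: odd sum, total = (-1)-0 = -1
k=3,n=1: even sum, total = (-1)+3 = 2
k=3,n=2: odd sum, total = 2-2 = 0
k=3,n=3: even sum, total = 0+9 = 9
k=3,n=4: odd sum, total = 9-4 = 5
k=4,n=0: even sum, total = 5+0 = 5
k=4,n=1: odd sum, total = 5-1 = 4
k=4,n=2: even sum, total = 4+8 = 12
k=4,n=3: odd sum, total = 12-3 = 9
k=4,n=4: even sum, total = 9+16 = 25
k=4,n=5: odd sum, total = 25-5 = 20
k=5,n=0: odd sum, total = 20-0 = 20
k=5,n=1: even sum, total = 20+5 = 25
k=5,n=2: odd sum, total = 25-2 = 23
k=5,n=3: even sum, total = 23+15 = 38
k=5,n=4: odd sum, total = 38-4 = 34
k=5,n=5: even sum, total = 34+25 = 59
k=5,n=6: odd sum, total = 59-6 = 53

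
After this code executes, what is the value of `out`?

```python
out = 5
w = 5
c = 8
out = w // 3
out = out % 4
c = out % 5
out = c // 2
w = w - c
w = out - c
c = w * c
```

0

out = 5//3 = 1
out = 1%4 = 1
c = 1%5 = 1
out = 1//2 = 0
w = 5-1 = 4
w = 0-1 = -1
c = (-1)*1 = -1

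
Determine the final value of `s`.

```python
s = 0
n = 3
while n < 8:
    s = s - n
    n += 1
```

-25

n=3: s = 0-3 = -3
n=4: s = (-3)-4 = -7
n=5: s = (-7)-5 = -12
n=6: s = (-12)-6 = -18
n=7: s = (-18)-7 = -25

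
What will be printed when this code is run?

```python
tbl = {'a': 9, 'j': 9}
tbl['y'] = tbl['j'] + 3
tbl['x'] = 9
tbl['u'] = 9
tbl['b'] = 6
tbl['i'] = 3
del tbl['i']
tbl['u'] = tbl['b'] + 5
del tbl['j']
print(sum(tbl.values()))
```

47

tbl['y'] = tbl['j']+3 = 12 → {'a': 9, 'j': 9, 'y': 12}
tbl['x'] = 9 → {'a': 9, 'j': 9, 'y': 12, 'x': 9}
tbl['u'] = 9 → {'a': 9, 'j': 9, 'y': 12, 'x': 9, 'u': 9}
tbl['b'] = 6 → {'a': 9, 'j': 9, 'y': 12, 'x': 9, 'u': 9, 'b': 6}
tbl['i'] = 3 → {'a': 9, 'j': 9, 'y': 12, 'x': 9, 'u': 9, 'b': 6, 'i': 3}
del 'i' → {'a': 9, 'j': 9, 'y': 12, 'x': 9, 'u': 9, 'b': 6}
tbl['u'] = tbl['b']+5 = 11 → {'a': 9, 'j': 9, 'y': 12, 'x': 9, 'u': 11, 'b': 6}
del 'j' → {'a': 9, 'y': 12, 'x': 9, 'u': 11, 'b': 6}
sum of values = 47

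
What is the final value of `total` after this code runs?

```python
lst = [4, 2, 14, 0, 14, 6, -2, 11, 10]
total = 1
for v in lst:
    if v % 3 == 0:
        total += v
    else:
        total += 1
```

14

v=4: not %3==0, total = 1+1 = 2
v=2: not %3==0, total = 2+1 = 3
v=14: not %3==0, total = 3+1 = 4
v=0: %3==0, total = 4+0 = 4
v=14: not %3==0, total = 4+1 = 5
v=6: %3==0, total = 5+6 = 11
v=-2: not %3==0, total = 11+1 = 12
v=11: not %3==0, total = 12+1 = 13
v=10: not %3==0, total = 13+1 = 14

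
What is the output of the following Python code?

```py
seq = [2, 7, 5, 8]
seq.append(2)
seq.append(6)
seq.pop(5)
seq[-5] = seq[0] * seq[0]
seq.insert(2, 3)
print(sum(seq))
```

29

append 2 → [2, 7, 5, 8, 2]
append 6 → [2, 7, 5, 8, 2, 6]
pop(5) removes 6 → [2, 7, 5, 8, 2]
seq[-5] = seq[0]*seq[0] = 2*2 = 4 → [4, 7, 5, 8, 2]
insert 3 at 2 → [4, 7, 3, 5, 8, 2]
sum = 29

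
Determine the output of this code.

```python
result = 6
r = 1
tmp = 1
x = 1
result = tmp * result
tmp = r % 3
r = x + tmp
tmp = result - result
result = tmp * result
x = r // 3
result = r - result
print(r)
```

result = 1*6 = 6
tmp = 1%3 = 1
r = 1+1 = 2
tmp = 6-6 = 0
result = 0*6 = 0
x = 2//3 = 0
result = 2-0 = 2

2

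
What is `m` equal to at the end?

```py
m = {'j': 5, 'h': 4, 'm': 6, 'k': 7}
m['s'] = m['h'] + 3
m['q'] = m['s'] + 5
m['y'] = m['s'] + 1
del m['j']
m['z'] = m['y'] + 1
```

m['s'] = m['h']+3 = 7 → {'j': 5, 'h': 4, 'm': 6, 'k': 7, 's': 7}
m['q'] = m['s']+5 = 12 → {'j': 5, 'h': 4, 'm': 6, 'k': 7, 's': 7, 'q': 12}
m['y'] = m['s']+1 = 8 → {'j': 5, 'h': 4, 'm': 6, 'k': 7, 's': 7, 'q': 12, 'y': 8}
del 'j' → {'h': 4, 'm': 6, 'k': 7, 's': 7, 'q': 12, 'y': 8}
m['z'] = m['y']+1 = 9 → {'h': 4, 'm': 6, 'k': 7, 's': 7, 'q': 12, 'y': 8, 'z': 9}

{'h': 4, 'm': 6, 'k': 7, 's': 7, 'q': 12, 'y': 8, 'z': 9}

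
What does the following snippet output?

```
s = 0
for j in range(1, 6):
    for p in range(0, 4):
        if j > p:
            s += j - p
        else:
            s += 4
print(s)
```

58

j=1,p=0: 1>0, s = 0+1 = 1
j=1,p=1: not 1>1, s = 1+4 = 5
j=1,p=2: not 1>2, s = 5+4 = 9
j=1,p=3: not 1>3, s = 9+4 = 13
j=2,p=0: 2>0, s = 13+2 = 15
j=2,p=1: 2>1, s = 15+1 = 16
j=2,p=2: not 2>2, s = 16+4 = 20
j=2,p=3: not 2>3, s = 20+4 = 24
j=3,p=0: 3>0, s = 24+3 = 27
j=3,p=1: 3>1, s = 27+2 = 29
j=3,p=2: 3>2, s = 29+1 = 30
j=3,p=3: not 3>3, s = 30+4 = 34
j=4,p=0: 4>0, s = 34+4 = 38
j=4,p=1: 4>1, s = 38+3 = 41
j=4,p=2: 4>2, s = 41+2 = 43
j=4,p=3: 4>3, s = 43+1 = 44
j=5,p=0: 5>0, s = 44+5 = 49
j=5,p=1: 5>1, s = 49+4 = 53
j=5,p=2: 5>2, s = 53+3 = 56
j=5,p=3: 5>3, s = 56+2 = 58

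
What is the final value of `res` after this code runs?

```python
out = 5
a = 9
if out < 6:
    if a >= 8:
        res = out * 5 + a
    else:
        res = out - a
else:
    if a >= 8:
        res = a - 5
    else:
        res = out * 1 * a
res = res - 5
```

out=5, a=9
out < 6 is True; a >= 8 is True
→ res = out * 5 + a = 34
res = 34-5 = 29

29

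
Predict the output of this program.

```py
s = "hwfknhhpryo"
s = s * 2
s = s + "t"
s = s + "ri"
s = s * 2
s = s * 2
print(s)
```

repeat ×2 → 'hwfknhhpryohwfknhhpryo'
+ 't' → 'hwfknhhpryohwfknhhpryot'
+ 'ri' → 'hwfknhhpryohwfknhhpryotri'
repeat ×2 → 'hwfknhhpryohwfknhhpryotrihwfknhhpryohwfknhhpryotri'
repeat ×2 → 'hwfknhhpryohwfknhhpryotrihwfknhhpryohwfknhhpryotrihwfknhhpryohwfknhhpryotrihwfknhhpryohwfknhhpryotri'

hwfknhhpryohwfknhhpryotrihwfknhhpryohwfknhhpryotrihwfknhhpryohwfknhhpryotrihwfknhhpryohwfknhhpryotri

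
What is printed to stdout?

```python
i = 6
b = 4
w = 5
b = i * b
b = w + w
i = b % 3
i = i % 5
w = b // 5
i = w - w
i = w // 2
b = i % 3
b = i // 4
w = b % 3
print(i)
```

1

b = 6*4 = 24
b = 5+5 = 10
i = 10%3 = 1
i = 1%5 = 1
w = 10//5 = 2
i = 2-2 = 0
i = 2//2 = 1
b = 1%3 = 1
b = 1//4 = 0
w = 0%3 = 0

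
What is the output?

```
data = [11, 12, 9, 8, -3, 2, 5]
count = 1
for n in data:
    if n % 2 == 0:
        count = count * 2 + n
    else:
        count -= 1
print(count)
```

n=11: not even, count = 1-1 = 0
n=12: even, count = 0*2+12 = 12
n=9: not even, count = 12-1 = 11
n=8: even, count = 11*2+8 = 30
n=-3: not even, count = 30-1 = 29
n=2: even, count = 29*2+2 = 60
n=5: not even, count = 60-1 = 59

59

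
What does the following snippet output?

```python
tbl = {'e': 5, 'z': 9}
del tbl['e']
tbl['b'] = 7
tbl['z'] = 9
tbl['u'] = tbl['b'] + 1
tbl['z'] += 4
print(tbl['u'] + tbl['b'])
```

del 'e' → {'z': 9}
tbl['b'] = 7 → {'z': 9, 'b': 7}
tbl['z'] = 9 → {'z': 9, 'b': 7}
tbl['u'] = tbl['b']+1 = 8 → {'z': 9, 'b': 7, 'u': 8}
tbl['z'] = 9+4 = 13 → {'z': 13, 'b': 7, 'u': 8}
tbl['u']+tbl['b'] = 8+7 = 15

15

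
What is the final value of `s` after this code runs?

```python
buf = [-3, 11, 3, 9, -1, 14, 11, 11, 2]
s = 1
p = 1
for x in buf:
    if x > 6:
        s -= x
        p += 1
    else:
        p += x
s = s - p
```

-62

x=-3: not >6; p=-2
x=11: >6, s = 1-11 = -10; p=-1
x=3: not >6; p=2
x=9: >6, s = (-10)-9 = -19; p=3
x=-1: not >6; p=2
x=14: >6, s = (-19)-14 = -33; p=3
x=11: >6, s = (-33)-11 = -44; p=4
x=11: >6, s = (-44)-11 = -55; p=5
x=2: not >6; p=7
s-p = (-55)-7 = -62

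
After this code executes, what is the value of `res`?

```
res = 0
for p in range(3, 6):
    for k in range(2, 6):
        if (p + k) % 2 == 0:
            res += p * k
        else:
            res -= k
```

68

p=3,k=2: odd sum, res = 0-2 = -2
p=3,k=3: even sum, res = (-2)+9 = 7
p=3,k=4: odd sum, res = 7-4 = 3
p=3,k=5: even sum, res = 3+15 = 18
p=4,k=2: even sum, res = 18+8 = 26
p=4,k=3: odd sum, res = 26-3 = 23
p=4,k=4: even sum, res = 23+16 = 39
p=4,k=5: odd sum, res = 39-5 = 34
p=5,k=2: odd sum, res = 34-2 = 32
p=5,k=3: even sum, res = 32+15 = 47
p=5,k=4: odd sum, res = 47-4 = 43
p=5,k=5: even sum, res = 43+25 = 68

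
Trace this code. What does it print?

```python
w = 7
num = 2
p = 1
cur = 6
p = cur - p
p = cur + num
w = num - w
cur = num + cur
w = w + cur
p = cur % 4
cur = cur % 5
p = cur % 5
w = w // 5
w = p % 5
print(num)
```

p = 6-1 = 5
p = 6+2 = 8
w = 2-7 = -5
cur = 2+6 = 8
w = (-5)+8 = 3
p = 8%4 = 0
cur = 8%5 = 3
p = 3%5 = 3
w = 3//5 = 0
w = 3%5 = 3

2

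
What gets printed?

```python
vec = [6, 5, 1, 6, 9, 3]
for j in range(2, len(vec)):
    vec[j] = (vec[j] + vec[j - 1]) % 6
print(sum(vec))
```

14

j=2: vec[2] = (1+5)%6 = 0 → [6, 5, 0, 6, 9, 3]
j=3: vec[3] = (6+0)%6 = 0 → [6, 5, 0, 0, 9, 3]
j=4: vec[4] = (9+0)%6 = 3 → [6, 5, 0, 0, 3, 3]
j=5: vec[5] = (3+3)%6 = 0 → [6, 5, 0, 0, 3, 0]
sum = 14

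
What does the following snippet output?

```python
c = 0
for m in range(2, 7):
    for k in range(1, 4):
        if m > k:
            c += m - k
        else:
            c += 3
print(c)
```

40

m=2,k=1: 2>1, c = 0+1 = 1
m=2,k=2: not 2>2, c = 1+3 = 4
m=2,k=3: not 2>3, c = 4+3 = 7
m=3,k=1: 3>1, c = 7+2 = 9
m=3,k=2: 3>2, c = 9+1 = 10
m=3,k=3: not 3>3, c = 10+3 = 13
m=4,k=1: 4>1, c = 13+3 = 16
m=4,k=2: 4>2, c = 16+2 = 18
m=4,k=3: 4>3, c = 18+1 = 19
m=5,k=1: 5>1, c = 19+4 = 23
m=5,k=2: 5>2, c = 23+3 = 26
m=5,k=3: 5>3, c = 26+2 = 28
m=6,k=1: 6>1, c = 28+5 = 33
m=6,k=2: 6>2, c = 33+4 = 37
m=6,k=3: 6>3, c = 37+3 = 40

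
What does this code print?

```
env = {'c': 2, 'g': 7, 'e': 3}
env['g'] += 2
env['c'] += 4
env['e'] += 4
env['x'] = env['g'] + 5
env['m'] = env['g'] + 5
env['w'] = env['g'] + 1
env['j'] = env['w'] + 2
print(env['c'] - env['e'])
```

-1

env['g'] = 7+2 = 9 → {'c': 2, 'g': 9, 'e': 3}
env['c'] = 2+4 = 6 → {'c': 6, 'g': 9, 'e': 3}
env['e'] = 3+4 = 7 → {'c': 6, 'g': 9, 'e': 7}
env['x'] = env['g']+5 = 14 → {'c': 6, 'g': 9, 'e': 7, 'x': 14}
env['m'] = env['g']+5 = 14 → {'c': 6, 'g': 9, 'e': 7, 'x': 14, 'm': 14}
env['w'] = env['g']+1 = 10 → {'c': 6, 'g': 9, 'e': 7, 'x': 14, 'm': 14, 'w': 10}
env['j'] = env['w']+2 = 12 → {'c': 6, 'g': 9, 'e': 7, 'x': 14, 'm': 14, 'w': 10, 'j': 12}
env['c']-env['e'] = 6-7 = -1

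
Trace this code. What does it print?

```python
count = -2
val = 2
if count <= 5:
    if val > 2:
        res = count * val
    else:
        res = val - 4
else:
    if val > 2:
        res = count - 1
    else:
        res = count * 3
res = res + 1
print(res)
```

count=-2, val=2
count <= 5 is True; val > 2 is False
→ res = val - 4 = -2
res = (-2)+1 = -1

-1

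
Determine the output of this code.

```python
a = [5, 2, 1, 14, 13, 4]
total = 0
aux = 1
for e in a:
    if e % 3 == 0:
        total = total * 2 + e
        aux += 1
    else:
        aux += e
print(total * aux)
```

e=5: not %3==0; aux=6
e=2: not %3==0; aux=8
e=1: not %3==0; aux=9
e=14: not %3==0; aux=23
e=13: not %3==0; aux=36
e=4: not %3==0; aux=40
total*aux = 0*40 = 0

0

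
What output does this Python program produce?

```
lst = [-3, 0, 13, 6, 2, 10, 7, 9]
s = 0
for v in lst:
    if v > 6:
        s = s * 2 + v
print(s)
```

v=-3: not >6
v=0: not >6
v=13: >6, s = 0*2+13 = 13
v=6: not >6
v=2: not >6
v=10: >6, s = 13*2+10 = 36
v=7: >6, s = 36*2+7 = 79
v=9: >6, s = 79*2+9 = 167

167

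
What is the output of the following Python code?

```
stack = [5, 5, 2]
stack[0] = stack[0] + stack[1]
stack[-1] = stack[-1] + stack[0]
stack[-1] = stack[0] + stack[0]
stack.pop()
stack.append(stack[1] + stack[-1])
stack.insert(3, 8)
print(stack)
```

[10, 5, 10, 8]

stack[0] = stack[0]+stack[1] = 5+5 = 10 → [10, 5, 2]
stack[-1] = stack[-1]+stack[0] = 2+10 = 12 → [10, 5, 12]
stack[-1] = stack[0]+stack[0] = 10+10 = 20 → [10, 5, 20]
pop() removes 20 → [10, 5]
append stack[1]+stack[-1] = 5+5 = 10 → [10, 5, 10]
insert 8 at 3 → [10, 5, 10, 8]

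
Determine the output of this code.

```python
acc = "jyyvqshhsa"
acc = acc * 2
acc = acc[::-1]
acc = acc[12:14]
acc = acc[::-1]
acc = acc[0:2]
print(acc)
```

repeat ×2 → 'jyyvqshhsajyyvqshhsa'
reverse → 'ashhsqvyyjashhsqvyyj'
slice [12:14] → 'hh'
reverse → 'hh'
slice [0:2] → 'hh'

hh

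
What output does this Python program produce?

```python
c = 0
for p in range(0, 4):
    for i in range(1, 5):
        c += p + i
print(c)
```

64

p=0,i=1: c = 0+1 = 1
p=0,i=2: c = 1+2 = 3
p=0,i=3: c = 3+3 = 6
p=0,i=4: c = 6+4 = 10
p=1,i=1: c = 10+2 = 12
p=1,i=2: c = 12+3 = 15
p=1,i=3: c = 15+4 = 19
p=1,i=4: c = 19+5 = 24
p=2,i=1: c = 24+3 = 27
p=2,i=2: c = 27+4 = 31
p=2,i=3: c = 31+5 = 36
p=2,i=4: c = 36+6 = 42
p=3,i=1: c = 42+4 = 46
p=3,i=2: c = 46+5 = 51
p=3,i=3: c = 51+6 = 57
p=3,i=4: c = 57+7 = 64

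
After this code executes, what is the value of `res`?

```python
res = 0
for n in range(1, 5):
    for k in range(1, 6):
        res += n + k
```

n=1,k=1: res = 0+2 = 2
n=1,k=2: res = 2+3 = 5
n=1,k=3: res = 5+4 = 9
n=1,k=4: res = 9+5 = 14
n=1,k=5: res = 14+6 = 20
n=2,k=1: res = 20+3 = 23
n=2,k=2: res = 23+4 = 27
n=2,k=3: res = 27+5 = 32
n=2,k=4: res = 32+6 = 38
n=2,k=5: res = 38+7 = 45
n=3,k=1: res = 45+4 = 49
n=3,k=2: res = 49+5 = 54
n=3,k=3: res = 54+6 = 60
n=3,k=4: res = 60+7 = 67
n=3,k=5: res = 67+8 = 75
n=4,k=1: res = 75+5 = 80
n=4,k=2: res = 80+6 = 86
n=4,k=3: res = 86+7 = 93
n=4,k=4: res = 93+8 = 101
n=4,k=5: res = 101+9 = 110

110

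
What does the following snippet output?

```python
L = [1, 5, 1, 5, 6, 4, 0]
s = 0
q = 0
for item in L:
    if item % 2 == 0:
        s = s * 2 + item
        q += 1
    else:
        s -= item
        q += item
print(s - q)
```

-79

item=1: not even, s = 0-1 = -1; q=1
item=5: not even, s = (-1)-5 = -6; q=6
item=1: not even, s = (-6)-1 = -7; q=7
item=5: not even, s = (-7)-5 = -12; q=12
item=6: even, s = (-12)*2+6 = -18; q=13
item=4: even, s = (-18)*2+4 = -32; q=14
item=0: even, s = (-32)*2+0 = -64; q=15
s-q = (-64)-15 = -79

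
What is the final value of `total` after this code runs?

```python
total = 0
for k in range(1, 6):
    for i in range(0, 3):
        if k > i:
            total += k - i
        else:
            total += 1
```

k=1,i=0: 1>0, total = 0+1 = 1
k=1,i=1: not 1>1, total = 1+1 = 2
k=1,i=2: not 1>2, total = 2+1 = 3
k=2,i=0: 2>0, total = 3+2 = 5
k=2,i=1: 2>1, total = 5+1 = 6
k=2,i=2: not 2>2, total = 6+1 = 7
k=3,i=0: 3>0, total = 7+3 = 10
k=3,i=1: 3>1, total = 10+2 = 12
k=3,i=2: 3>2, total = 12+1 = 13
k=4,i=0: 4>0, total = 13+4 = 17
k=4,i=1: 4>1, total = 17+3 = 20
k=4,i=2: 4>2, total = 20+2 = 22
k=5,i=0: 5>0, total = 22+5 = 27
k=5,i=1: 5>1, total = 27+4 = 31
k=5,i=2: 5>2, total = 31+3 = 34

34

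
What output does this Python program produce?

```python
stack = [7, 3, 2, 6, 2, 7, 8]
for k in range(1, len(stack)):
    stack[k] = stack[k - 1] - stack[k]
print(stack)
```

[7, 4, 2, -4, -6, -13, -21]

k=1: stack[1] = 7-3 = 4 → [7, 4, 2, 6, 2, 7, 8]
k=2: stack[2] = 4-2 = 2 → [7, 4, 2, 6, 2, 7, 8]
k=3: stack[3] = 2-6 = -4 → [7, 4, 2, -4, 2, 7, 8]
k=4: stack[4] = (-4)-2 = -6 → [7, 4, 2, -4, -6, 7, 8]
k=5: stack[5] = (-6)-7 = -13 → [7, 4, 2, -4, -6, -13, 8]
k=6: stack[6] = (-13)-8 = -21 → [7, 4, 2, -4, -6, -13, -21]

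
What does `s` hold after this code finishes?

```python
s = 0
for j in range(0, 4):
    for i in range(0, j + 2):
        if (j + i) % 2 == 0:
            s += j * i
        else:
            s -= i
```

j=0,i=0: even sum, s = 0+0 = 0
j=0,i=1: odd sum, s = 0-1 = -1
j=1,i=0: odd sum, s = (-1)-0 = -1
j=1,i=1: even sum, s = (-1)+1 = 0
j=1,i=2: odd sum, s = 0-2 = -2
j=2,i=0: even sum, s = (-2)+0 = -2
j=2,i=1: odd sum, s = (-2)-1 = -3
j=2,i=2: even sum, s = (-3)+4 = 1
j=2,i=3: odd sum, s = 1-3 = -2
j=3,i=0: odd sum, s = (-2)-0 = -2
j=3,i=1: even sum, s = (-2)+3 = 1
j=3,i=2: odd sum, s = 1-2 = -1
j=3,i=3: even sum, s = (-1)+9 = 8
j=3,i=4: odd sum, s = 8-4 = 4

4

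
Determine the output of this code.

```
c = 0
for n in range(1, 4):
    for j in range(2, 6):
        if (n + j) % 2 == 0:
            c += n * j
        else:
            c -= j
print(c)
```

24

n=1,j=2: odd sum, c = 0-2 = -2
n=1,j=3: even sum, c = (-2)+3 = 1
n=1,j=4: odd sum, c = 1-4 = -3
n=1,j=5: even sum, c = (-3)+5 = 2
n=2,j=2: even sum, c = 2+4 = 6
n=2,j=3: odd sum, c = 6-3 = 3
n=2,j=4: even sum, c = 3+8 = 11
n=2,j=5: odd sum, c = 11-5 = 6
n=3,j=2: odd sum, c = 6-2 = 4
n=3,j=3: even sum, c = 4+9 = 13
n=3,j=4: odd sum, c = 13-4 = 9
n=3,j=5: even sum, c = 9+15 = 24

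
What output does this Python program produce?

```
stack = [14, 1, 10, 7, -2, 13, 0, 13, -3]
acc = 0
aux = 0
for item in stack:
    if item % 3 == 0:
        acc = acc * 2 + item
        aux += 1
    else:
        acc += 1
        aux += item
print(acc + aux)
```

item=14: not %3==0, acc = 0+1 = 1; aux=14
item=1: not %3==0, acc = 1+1 = 2; aux=15
item=10: not %3==0, acc = 2+1 = 3; aux=25
item=7: not %3==0, acc = 3+1 = 4; aux=32
item=-2: not %3==0, acc = 4+1 = 5; aux=30
item=13: not %3==0, acc = 5+1 = 6; aux=43
item=0: %3==0, acc = 6*2+0 = 12; aux=44
item=13: not %3==0, acc = 12+1 = 13; aux=57
item=-3: %3==0, acc = 13*2+(-3) = 23; aux=58
acc+aux = 23+58 = 81

81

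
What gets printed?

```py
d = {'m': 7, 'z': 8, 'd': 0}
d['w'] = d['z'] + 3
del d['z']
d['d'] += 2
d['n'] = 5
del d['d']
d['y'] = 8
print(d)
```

{'m': 7, 'w': 11, 'n': 5, 'y': 8}

d['w'] = d['z']+3 = 11 → {'m': 7, 'z': 8, 'd': 0, 'w': 11}
del 'z' → {'m': 7, 'd': 0, 'w': 11}
d['d'] = 0+2 = 2 → {'m': 7, 'd': 2, 'w': 11}
d['n'] = 5 → {'m': 7, 'd': 2, 'w': 11, 'n': 5}
del 'd' → {'m': 7, 'w': 11, 'n': 5}
d['y'] = 8 → {'m': 7, 'w': 11, 'n': 5, 'y': 8}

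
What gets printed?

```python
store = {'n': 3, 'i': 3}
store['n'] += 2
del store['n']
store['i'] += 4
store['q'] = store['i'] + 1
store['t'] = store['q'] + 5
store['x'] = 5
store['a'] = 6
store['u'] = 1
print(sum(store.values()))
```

40

store['n'] = 3+2 = 5 → {'n': 5, 'i': 3}
del 'n' → {'i': 3}
store['i'] = 3+4 = 7 → {'i': 7}
store['q'] = store['i']+1 = 8 → {'i': 7, 'q': 8}
store['t'] = store['q']+5 = 13 → {'i': 7, 'q': 8, 't': 13}
store['x'] = 5 → {'i': 7, 'q': 8, 't': 13, 'x': 5}
store['a'] = 6 → {'i': 7, 'q': 8, 't': 13, 'x': 5, 'a': 6}
store['u'] = 1 → {'i': 7, 'q': 8, 't': 13, 'x': 5, 'a': 6, 'u': 1}
sum of values = 40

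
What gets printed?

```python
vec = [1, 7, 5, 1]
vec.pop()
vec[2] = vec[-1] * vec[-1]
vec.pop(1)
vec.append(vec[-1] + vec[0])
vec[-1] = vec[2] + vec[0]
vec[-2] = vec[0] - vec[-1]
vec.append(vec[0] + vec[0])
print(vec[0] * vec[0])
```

pop() removes 1 → [1, 7, 5]
vec[2] = vec[-1]*vec[-1] = 5*5 = 25 → [1, 7, 25]
pop(1) removes 7 → [1, 25]
append vec[-1]+vec[0] = 25+1 = 26 → [1, 25, 26]
vec[-1] = vec[2]+vec[0] = 26+1 = 27 → [1, 25, 27]
vec[-2] = vec[0]-vec[-1] = 1-27 = -26 → [1, -26, 27]
append vec[0]+vec[0] = 1+1 = 2 → [1, -26, 27, 2]
vec[0]*vec[0] = 1*1 = 1

1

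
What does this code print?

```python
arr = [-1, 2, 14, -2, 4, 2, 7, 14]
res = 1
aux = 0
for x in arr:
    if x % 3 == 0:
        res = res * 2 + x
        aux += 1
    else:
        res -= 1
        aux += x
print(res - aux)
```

x=-1: not %3==0, res = 1-1 = 0; aux=-1
x=2: not %3==0, res = 0-1 = -1; aux=1
x=14: not %3==0, res = (-1)-1 = -2; aux=15
x=-2: not %3==0, res = (-2)-1 = -3; aux=13
x=4: not %3==0, res = (-3)-1 = -4; aux=17
x=2: not %3==0, res = (-4)-1 = -5; aux=19
x=7: not %3==0, res = (-5)-1 = -6; aux=26
x=14: not %3==0, res = (-6)-1 = -7; aux=40
res-aux = (-7)-40 = -47

-47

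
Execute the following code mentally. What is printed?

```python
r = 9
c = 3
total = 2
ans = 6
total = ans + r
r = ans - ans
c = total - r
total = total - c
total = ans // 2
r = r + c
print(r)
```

total = 6+9 = 15
r = 6-6 = 0
c = 15-0 = 15
total = 15-15 = 0
total = 6//2 = 3
r = 0+15 = 15

15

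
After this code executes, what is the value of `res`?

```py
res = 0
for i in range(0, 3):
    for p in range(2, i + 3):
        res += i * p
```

i=0,p=2: res = 0+0 = 0
i=1,p=2: res = 0+2 = 2
i=1,p=3: res = 2+3 = 5
i=2,p=2: res = 5+4 = 9
i=2,p=3: res = 9+6 = 15
i=2,p=4: res = 15+8 = 23

23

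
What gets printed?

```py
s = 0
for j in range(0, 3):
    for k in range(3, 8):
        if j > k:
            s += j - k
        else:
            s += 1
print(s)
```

j=0,k=3: not 0>3, s = 0+1 = 1
j=0,k=4: not 0>4, s = 1+1 = 2
j=0,k=5: not 0>5, s = 2+1 = 3
j=0,k=6: not 0>6, s = 3+1 = 4
j=0,k=7: not 0>7, s = 4+1 = 5
j=1,k=3: not 1>3, s = 5+1 = 6
j=1,k=4: not 1>4, s = 6+1 = 7
j=1,k=5: not 1>5, s = 7+1 = 8
j=1,k=6: not 1>6, s = 8+1 = 9
j=1,k=7: not 1>7, s = 9+1 = 10
j=2,k=3: not 2>3, s = 10+1 = 11
j=2,k=4: not 2>4, s = 11+1 = 12
j=2,k=5: not 2>5, s = 12+1 = 13
j=2,k=6: not 2>6, s = 13+1 = 14
j=2,k=7: not 2>7, s = 14+1 = 15

15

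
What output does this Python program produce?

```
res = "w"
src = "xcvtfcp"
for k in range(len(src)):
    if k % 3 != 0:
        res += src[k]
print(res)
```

k=0: skip
k=1: add 'c' → 'wc'
k=2: add 'v' → 'wcv'
k=3: skip
k=4: add 'f' → 'wcvf'
k=5: add 'c' → 'wcvfc'
k=6: skip

wcvfc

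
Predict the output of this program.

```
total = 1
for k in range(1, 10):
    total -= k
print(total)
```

-44

k=1: total = 1-1 = 0
k=2: total = 0-2 = -2
k=3: total = (-2)-3 = -5
k=4: total = (-5)-4 = -9
k=5: total = (-9)-5 = -14
k=6: total = (-14)-6 = -20
k=7: total = (-20)-7 = -27
k=8: total = (-27)-8 = -35
k=9: total = (-35)-9 = -44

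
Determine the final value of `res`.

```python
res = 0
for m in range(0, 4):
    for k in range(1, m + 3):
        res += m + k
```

60

m=0,k=1: res = 0+1 = 1
m=0,k=2: res = 1+2 = 3
m=1,k=1: res = 3+2 = 5
m=1,k=2: res = 5+3 = 8
m=1,k=3: res = 8+4 = 12
m=2,k=1: res = 12+3 = 15
m=2,k=2: res = 15+4 = 19
m=2,k=3: res = 19+5 = 24
m=2,k=4: res = 24+6 = 30
m=3,k=1: res = 30+4 = 34
m=3,k=2: res = 34+5 = 39
m=3,k=3: res = 39+6 = 45
m=3,k=4: res = 45+7 = 52
m=3,k=5: res = 52+8 = 60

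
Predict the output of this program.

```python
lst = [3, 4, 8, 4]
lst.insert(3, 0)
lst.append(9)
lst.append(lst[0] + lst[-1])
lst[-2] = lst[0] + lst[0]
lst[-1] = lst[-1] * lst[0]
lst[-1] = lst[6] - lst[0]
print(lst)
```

[3, 4, 8, 0, 4, 6, 33]

insert 0 at 3 → [3, 4, 8, 0, 4]
append 9 → [3, 4, 8, 0, 4, 9]
append lst[0]+lst[-1] = 3+9 = 12 → [3, 4, 8, 0, 4, 9, 12]
lst[-2] = lst[0]+lst[0] = 3+3 = 6 → [3, 4, 8, 0, 4, 6, 12]
lst[-1] = lst[-1]*lst[0] = 12*3 = 36 → [3, 4, 8, 0, 4, 6, 36]
lst[-1] = lst[6]-lst[0] = 36-3 = 33 → [3, 4, 8, 0, 4, 6, 33]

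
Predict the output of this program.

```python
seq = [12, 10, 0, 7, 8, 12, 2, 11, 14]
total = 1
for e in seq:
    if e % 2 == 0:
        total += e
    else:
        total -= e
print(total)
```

e=12: even, total = 1+12 = 13
e=10: even, total = 13+10 = 23
e=0: even, total = 23+0 = 23
e=7: not even, total = 23-7 = 16
e=8: even, total = 16+8 = 24
e=12: even, total = 24+12 = 36
e=2: even, total = 36+2 = 38
e=11: not even, total = 38-11 = 27
e=14: even, total = 27+14 = 41

41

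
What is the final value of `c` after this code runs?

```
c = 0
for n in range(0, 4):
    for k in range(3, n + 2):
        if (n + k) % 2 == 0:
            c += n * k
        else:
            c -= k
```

2

n=2,k=3: odd sum, c = 0-3 = -3
n=3,k=3: even sum, c = (-3)+9 = 6
n=3,k=4: odd sum, c = 6-4 = 2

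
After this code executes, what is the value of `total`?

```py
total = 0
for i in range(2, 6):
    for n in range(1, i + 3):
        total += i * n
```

i=2,n=1: total = 0+2 = 2
i=2,n=2: total = 2+4 = 6
i=2,n=3: total = 6+6 = 12
i=2,n=4: total = 12+8 = 20
i=3,n=1: total = 20+3 = 23
i=3,n=2: total = 23+6 = 29
i=3,n=3: total = 29+9 = 38
i=3,n=4: total = 38+12 = 50
i=3,n=5: total = 50+15 = 65
i=4,n=1: total = 65+4 = 69
i=4,n=2: total = 69+8 = 77
i=4,n=3: total = 77+12 = 89
i=4,n=4: total = 89+16 = 105
i=4,n=5: total = 105+20 = 125
i=4,n=6: total = 125+24 = 149
i=5,n=1: total = 149+5 = 154
i=5,n=2: total = 154+10 = 164
i=5,n=3: total = 164+15 = 179
i=5,n=4: total = 179+20 = 199
i=5,n=5: total = 199+25 = 224
i=5,n=6: total = 224+30 = 254
i=5,n=7: total = 254+35 = 289

289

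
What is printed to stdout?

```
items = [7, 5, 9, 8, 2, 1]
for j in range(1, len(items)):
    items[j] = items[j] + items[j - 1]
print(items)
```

[7, 12, 21, 29, 31, 32]

j=1: items[1] = 5+7 = 12 → [7, 12, 9, 8, 2, 1]
j=2: items[2] = 9+12 = 21 → [7, 12, 21, 8, 2, 1]
j=3: items[3] = 8+21 = 29 → [7, 12, 21, 29, 2, 1]
j=4: items[4] = 2+29 = 31 → [7, 12, 21, 29, 31, 1]
j=5: items[5] = 1+31 = 32 → [7, 12, 21, 29, 31, 32]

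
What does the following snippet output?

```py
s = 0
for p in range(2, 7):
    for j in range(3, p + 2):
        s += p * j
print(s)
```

315

p=2,j=3: s = 0+6 = 6
p=3,j=3: s = 6+9 = 15
p=3,j=4: s = 15+12 = 27
p=4,j=3: s = 27+12 = 39
p=4,j=4: s = 39+16 = 55
p=4,j=5: s = 55+20 = 75
p=5,j=3: s = 75+15 = 90
p=5,j=4: s = 90+20 = 110
p=5,j=5: s = 110+25 = 135
p=5,j=6: s = 135+30 = 165
p=6,j=3: s = 165+18 = 183
p=6,j=4: s = 183+24 = 207
p=6,j=5: s = 207+30 = 237
p=6,j=6: s = 237+36 = 273
p=6,j=7: s = 273+42 = 315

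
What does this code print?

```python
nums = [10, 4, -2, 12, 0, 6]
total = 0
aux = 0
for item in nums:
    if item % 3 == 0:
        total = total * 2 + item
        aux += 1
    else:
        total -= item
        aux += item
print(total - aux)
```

-57

item=10: not %3==0, total = 0-10 = -10; aux=10
item=4: not %3==0, total = (-10)-4 = -14; aux=14
item=-2: not %3==0, total = (-14)-(-2) = -12; aux=12
item=12: %3==0, total = (-12)*2+12 = -12; aux=13
item=0: %3==0, total = (-12)*2+0 = -24; aux=14
item=6: %3==0, total = (-24)*2+6 = -42; aux=15
total-aux = (-42)-15 = -57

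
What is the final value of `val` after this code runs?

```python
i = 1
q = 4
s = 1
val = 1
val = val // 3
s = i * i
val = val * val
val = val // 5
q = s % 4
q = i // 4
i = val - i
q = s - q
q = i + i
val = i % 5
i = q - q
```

4

val = 1//3 = 0
s = 1*1 = 1
val = 0*0 = 0
val = 0//5 = 0
q = 1%4 = 1
q = 1//4 = 0
i = 0-1 = -1
q = 1-0 = 1
q = (-1)+(-1) = -2
val = (-1)%5 = 4
i = (-2)-(-2) = 0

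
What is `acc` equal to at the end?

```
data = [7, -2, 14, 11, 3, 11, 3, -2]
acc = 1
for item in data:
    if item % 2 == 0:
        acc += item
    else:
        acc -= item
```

-24

item=7: not even, acc = 1-7 = -6
item=-2: even, acc = (-6)+(-2) = -8
item=14: even, acc = (-8)+14 = 6
item=11: not even, acc = 6-11 = -5
item=3: not even, acc = (-5)-3 = -8
item=11: not even, acc = (-8)-11 = -19
item=3: not even, acc = (-19)-3 = -22
item=-2: even, acc = (-22)+(-2) = -24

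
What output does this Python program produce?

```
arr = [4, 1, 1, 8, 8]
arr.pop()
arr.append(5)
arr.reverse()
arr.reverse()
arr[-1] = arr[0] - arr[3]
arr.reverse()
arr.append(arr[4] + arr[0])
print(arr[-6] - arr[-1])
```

-4

pop() removes 8 → [4, 1, 1, 8]
append 5 → [4, 1, 1, 8, 5]
reverse → [5, 8, 1, 1, 4]
reverse → [4, 1, 1, 8, 5]
arr[-1] = arr[0]-arr[3] = 4-8 = -4 → [4, 1, 1, 8, -4]
reverse → [-4, 8, 1, 1, 4]
append arr[4]+arr[0] = 4+(-4) = 0 → [-4, 8, 1, 1, 4, 0]
arr[-6]-arr[-1] = (-4)-0 = -4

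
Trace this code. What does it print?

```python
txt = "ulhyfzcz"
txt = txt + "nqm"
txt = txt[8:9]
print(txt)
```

n

+ 'nqm' → 'ulhyfzcznqm'
slice [8:9] → 'n'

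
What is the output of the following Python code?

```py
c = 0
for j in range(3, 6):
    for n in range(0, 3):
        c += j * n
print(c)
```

j=3,n=0: c = 0+0 = 0
j=3,n=1: c = 0+3 = 3
j=3,n=2: c = 3+6 = 9
j=4,n=0: c = 9+0 = 9
j=4,n=1: c = 9+4 = 13
j=4,n=2: c = 13+8 = 21
j=5,n=0: c = 21+0 = 21
j=5,n=1: c = 21+5 = 26
j=5,n=2: c = 26+10 = 36

36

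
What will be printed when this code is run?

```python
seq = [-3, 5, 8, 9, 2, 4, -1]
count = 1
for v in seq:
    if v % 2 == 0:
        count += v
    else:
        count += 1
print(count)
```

v=-3: not even, count = 1+1 = 2
v=5: not even, count = 2+1 = 3
v=8: even, count = 3+8 = 11
v=9: not even, count = 11+1 = 12
v=2: even, count = 12+2 = 14
v=4: even, count = 14+4 = 18
v=-1: not even, count = 18+1 = 19

19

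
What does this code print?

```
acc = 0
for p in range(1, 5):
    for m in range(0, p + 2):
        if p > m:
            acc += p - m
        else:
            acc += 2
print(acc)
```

36

p=1,m=0: 1>0, acc = 0+1 = 1
p=1,m=1: not 1>1, acc = 1+2 = 3
p=1,m=2: not 1>2, acc = 3+2 = 5
p=2,m=0: 2>0, acc = 5+2 = 7
p=2,m=1: 2>1, acc = 7+1 = 8
p=2,m=2: not 2>2, acc = 8+2 = 10
p=2,m=3: not 2>3, acc = 10+2 = 12
p=3,m=0: 3>0, acc = 12+3 = 15
p=3,m=1: 3>1, acc = 15+2 = 17
p=3,m=2: 3>2, acc = 17+1 = 18
p=3,m=3: not 3>3, acc = 18+2 = 20
p=3,m=4: not 3>4, acc = 20+2 = 22
p=4,m=0: 4>0, acc = 22+4 = 26
p=4,m=1: 4>1, acc = 26+3 = 29
p=4,m=2: 4>2, acc = 29+2 = 31
p=4,m=3: 4>3, acc = 31+1 = 32
p=4,m=4: not 4>4, acc = 32+2 = 34
p=4,m=5: not 4>5, acc = 34+2 = 36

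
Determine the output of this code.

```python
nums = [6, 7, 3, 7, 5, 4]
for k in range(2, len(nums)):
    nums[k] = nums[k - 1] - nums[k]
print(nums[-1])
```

-12

k=2: nums[2] = 7-3 = 4 → [6, 7, 4, 7, 5, 4]
k=3: nums[3] = 4-7 = -3 → [6, 7, 4, -3, 5, 4]
k=4: nums[4] = (-3)-5 = -8 → [6, 7, 4, -3, -8, 4]
k=5: nums[5] = (-8)-4 = -12 → [6, 7, 4, -3, -8, -12]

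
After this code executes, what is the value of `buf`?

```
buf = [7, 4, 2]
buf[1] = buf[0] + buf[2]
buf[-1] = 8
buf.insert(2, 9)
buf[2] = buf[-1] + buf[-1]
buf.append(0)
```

[7, 9, 16, 8, 0]

buf[1] = buf[0]+buf[2] = 7+2 = 9 → [7, 9, 2]
buf[-1] = 8 → [7, 9, 8]
insert 9 at 2 → [7, 9, 9, 8]
buf[2] = buf[-1]+buf[-1] = 8+8 = 16 → [7, 9, 16, 8]
append 0 → [7, 9, 16, 8, 0]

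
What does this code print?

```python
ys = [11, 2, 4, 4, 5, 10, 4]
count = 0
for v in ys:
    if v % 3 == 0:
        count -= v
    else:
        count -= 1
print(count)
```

v=11: not %3==0, count = 0-1 = -1
v=2: not %3==0, count = (-1)-1 = -2
v=4: not %3==0, count = (-2)-1 = -3
v=4: not %3==0, count = (-3)-1 = -4
v=5: not %3==0, count = (-4)-1 = -5
v=10: not %3==0, count = (-5)-1 = -6
v=4: not %3==0, count = (-6)-1 = -7

-7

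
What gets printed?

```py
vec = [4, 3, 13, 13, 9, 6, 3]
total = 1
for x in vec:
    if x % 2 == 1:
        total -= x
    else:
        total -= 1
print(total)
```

-42

x=4: not odd, total = 1-1 = 0
x=3: odd, total = 0-3 = -3
x=13: odd, total = (-3)-13 = -16
x=13: odd, total = (-16)-13 = -29
x=9: odd, total = (-29)-9 = -38
x=6: not odd, total = (-38)-1 = -39
x=3: odd, total = (-39)-3 = -42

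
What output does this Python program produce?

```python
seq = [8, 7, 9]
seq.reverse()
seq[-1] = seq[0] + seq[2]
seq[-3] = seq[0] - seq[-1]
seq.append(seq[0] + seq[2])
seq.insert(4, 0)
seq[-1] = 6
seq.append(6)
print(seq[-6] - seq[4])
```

reverse → [9, 7, 8]
seq[-1] = seq[0]+seq[2] = 9+8 = 17 → [9, 7, 17]
seq[-3] = seq[0]-seq[-1] = 9-17 = -8 → [-8, 7, 17]
append seq[0]+seq[2] = (-8)+17 = 9 → [-8, 7, 17, 9]
insert 0 at 4 → [-8, 7, 17, 9, 0]
seq[-1] = 6 → [-8, 7, 17, 9, 6]
append 6 → [-8, 7, 17, 9, 6, 6]
seq[-6]-seq[4] = (-8)-6 = -14

-14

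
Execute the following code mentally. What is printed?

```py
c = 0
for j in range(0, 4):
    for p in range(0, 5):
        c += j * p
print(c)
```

j=0,p=0: c = 0+0 = 0
j=0,p=1: c = 0+0 = 0
j=0,p=2: c = 0+0 = 0
j=0,p=3: c = 0+0 = 0
j=0,p=4: c = 0+0 = 0
j=1,p=0: c = 0+0 = 0
j=1,p=1: c = 0+1 = 1
j=1,p=2: c = 1+2 = 3
j=1,p=3: c = 3+3 = 6
j=1,p=4: c = 6+4 = 10
j=2,p=0: c = 10+0 = 10
j=2,p=1: c = 10+2 = 12
j=2,p=2: c = 12+4 = 16
j=2,p=3: c = 16+6 = 22
j=2,p=4: c = 22+8 = 30
j=3,p=0: c = 30+0 = 30
j=3,p=1: c = 30+3 = 33
j=3,p=2: c = 33+6 = 39
j=3,p=3: c = 39+9 = 48
j=3,p=4: c = 48+12 = 60

60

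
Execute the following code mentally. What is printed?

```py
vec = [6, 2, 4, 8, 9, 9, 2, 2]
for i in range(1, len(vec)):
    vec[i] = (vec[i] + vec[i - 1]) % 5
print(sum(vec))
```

i=1: vec[1] = (2+6)%5 = 3 → [6, 3, 4, 8, 9, 9, 2, 2]
i=2: vec[2] = (4+3)%5 = 2 → [6, 3, 2, 8, 9, 9, 2, 2]
i=3: vec[3] = (8+2)%5 = 0 → [6, 3, 2, 0, 9, 9, 2, 2]
i=4: vec[4] = (9+0)%5 = 4 → [6, 3, 2, 0, 4, 9, 2, 2]
i=5: vec[5] = (9+4)%5 = 3 → [6, 3, 2, 0, 4, 3, 2, 2]
i=6: vec[6] = (2+3)%5 = 0 → [6, 3, 2, 0, 4, 3, 0, 2]
i=7: vec[7] = (2+0)%5 = 2 → [6, 3, 2, 0, 4, 3, 0, 2]
sum = 20

20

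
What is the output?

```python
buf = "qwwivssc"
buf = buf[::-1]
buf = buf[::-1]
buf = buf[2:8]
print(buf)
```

reverse → 'cssviwwq'
reverse → 'qwwivssc'
slice [2:8] → 'wivssc'

wivssc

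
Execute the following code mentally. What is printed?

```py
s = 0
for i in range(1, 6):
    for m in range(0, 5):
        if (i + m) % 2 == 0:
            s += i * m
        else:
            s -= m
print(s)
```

46

i=1,m=0: odd sum, s = 0-0 = 0
i=1,m=1: even sum, s = 0+1 = 1
i=1,m=2: odd sum, s = 1-2 = -1
i=1,m=3: even sum, s = (-1)+3 = 2
i=1,m=4: odd sum, s = 2-4 = -2
i=2,m=0: even sum, s = (-2)+0 = -2
i=2,m=1: odd sum, s = (-2)-1 = -3
i=2,m=2: even sum, s = (-3)+4 = 1
i=2,m=3: odd sum, s = 1-3 = -2
i=2,m=4: even sum, s = (-2)+8 = 6
i=3,m=0: odd sum, s = 6-0 = 6
i=3,m=1: even sum, s = 6+3 = 9
i=3,m=2: odd sum, s = 9-2 = 7
i=3,m=3: even sum, s = 7+9 = 16
i=3,m=4: odd sum, s = 16-4 = 12
i=4,m=0: even sum, s = 12+0 = 12
i=4,m=1: odd sum, s = 12-1 = 11
i=4,m=2: even sum, s = 11+8 = 19
i=4,m=3: odd sum, s = 19-3 = 16
i=4,m=4: even sum, s = 16+16 = 32
i=5,m=0: odd sum, s = 32-0 = 32
i=5,m=1: even sum, s = 32+5 = 37
i=5,m=2: odd sum, s = 37-2 = 35
i=5,m=3: even sum, s = 35+15 = 50
i=5,m=4: odd sum, s = 50-4 = 46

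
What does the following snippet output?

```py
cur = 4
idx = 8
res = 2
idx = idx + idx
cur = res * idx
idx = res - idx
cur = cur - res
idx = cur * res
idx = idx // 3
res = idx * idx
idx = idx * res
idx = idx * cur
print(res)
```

idx = 8+8 = 16
cur = 2*16 = 32
idx = 2-16 = -14
cur = 32-2 = 30
idx = 30*2 = 60
idx = 60//3 = 20
res = 20*20 = 400
idx = 20*400 = 8000
idx = 8000*30 = 240000

400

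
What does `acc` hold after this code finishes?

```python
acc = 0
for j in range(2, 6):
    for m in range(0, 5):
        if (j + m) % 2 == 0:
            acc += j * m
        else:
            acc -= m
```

j=2,m=0: even sum, acc = 0+0 = 0
j=2,m=1: odd sum, acc = 0-1 = -1
j=2,m=2: even sum, acc = (-1)+4 = 3
j=2,m=3: odd sum, acc = 3-3 = 0
j=2,m=4: even sum, acc = 0+8 = 8
j=3,m=0: odd sum, acc = 8-0 = 8
j=3,m=1: even sum, acc = 8+3 = 11
j=3,m=2: odd sum, acc = 11-2 = 9
j=3,m=3: even sum, acc = 9+9 = 18
j=3,m=4: odd sum, acc = 18-4 = 14
j=4,m=0: even sum, acc = 14+0 = 14
j=4,m=1: odd sum, acc = 14-1 = 13
j=4,m=2: even sum, acc = 13+8 = 21
j=4,m=3: odd sum, acc = 21-3 = 18
j=4,m=4: even sum, acc = 18+16 = 34
j=5,m=0: odd sum, acc = 34-0 = 34
j=5,m=1: even sum, acc = 34+5 = 39
j=5,m=2: odd sum, acc = 39-2 = 37
j=5,m=3: even sum, acc = 37+15 = 52
j=5,m=4: odd sum, acc = 52-4 = 48

48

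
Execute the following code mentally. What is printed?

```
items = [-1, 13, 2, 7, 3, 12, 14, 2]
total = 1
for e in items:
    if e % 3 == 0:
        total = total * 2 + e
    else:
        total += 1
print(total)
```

e=-1: not %3==0, total = 1+1 = 2
e=13: not %3==0, total = 2+1 = 3
e=2: not %3==0, total = 3+1 = 4
e=7: not %3==0, total = 4+1 = 5
e=3: %3==0, total = 5*2+3 = 13
e=12: %3==0, total = 13*2+12 = 38
e=14: not %3==0, total = 38+1 = 39
e=2: not %3==0, total = 39+1 = 40

40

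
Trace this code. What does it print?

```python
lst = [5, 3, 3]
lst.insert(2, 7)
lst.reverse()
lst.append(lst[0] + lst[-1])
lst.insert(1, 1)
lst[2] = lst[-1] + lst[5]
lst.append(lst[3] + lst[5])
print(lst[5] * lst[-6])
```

8

insert 7 at 2 → [5, 3, 7, 3]
reverse → [3, 7, 3, 5]
append lst[0]+lst[-1] = 3+5 = 8 → [3, 7, 3, 5, 8]
insert 1 at 1 → [3, 1, 7, 3, 5, 8]
lst[2] = lst[-1]+lst[5] = 8+8 = 16 → [3, 1, 16, 3, 5, 8]
append lst[3]+lst[5] = 3+8 = 11 → [3, 1, 16, 3, 5, 8, 11]
lst[5]*lst[-6] = 8*1 = 8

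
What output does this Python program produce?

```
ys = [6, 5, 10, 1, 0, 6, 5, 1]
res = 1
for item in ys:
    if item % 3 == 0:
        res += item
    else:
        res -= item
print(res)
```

item=6: %3==0, res = 1+6 = 7
item=5: not %3==0, res = 7-5 = 2
item=10: not %3==0, res = 2-10 = -8
item=1: not %3==0, res = (-8)-1 = -9
item=0: %3==0, res = (-9)+0 = -9
item=6: %3==0, res = (-9)+6 = -3
item=5: not %3==0, res = (-3)-5 = -8
item=1: not %3==0, res = (-8)-1 = -9

-9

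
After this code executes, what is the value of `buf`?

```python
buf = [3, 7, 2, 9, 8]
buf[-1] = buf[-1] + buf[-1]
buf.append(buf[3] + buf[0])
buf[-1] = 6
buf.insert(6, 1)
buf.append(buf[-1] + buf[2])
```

[3, 7, 2, 9, 16, 6, 1, 3]

buf[-1] = buf[-1]+buf[-1] = 8+8 = 16 → [3, 7, 2, 9, 16]
append buf[3]+buf[0] = 9+3 = 12 → [3, 7, 2, 9, 16, 12]
buf[-1] = 6 → [3, 7, 2, 9, 16, 6]
insert 1 at 6 → [3, 7, 2, 9, 16, 6, 1]
append buf[-1]+buf[2] = 1+2 = 3 → [3, 7, 2, 9, 16, 6, 1, 3]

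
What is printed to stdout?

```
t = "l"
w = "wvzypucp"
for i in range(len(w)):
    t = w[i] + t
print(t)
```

i=0: prepend 'w' → 'wl'
i=1: prepend 'v' → 'vwl'
i=2: prepend 'z' → 'zvwl'
i=3: prepend 'y' → 'yzvwl'
i=4: prepend 'p' → 'pyzvwl'
i=5: prepend 'u' → 'upyzvwl'
i=6: prepend 'c' → 'cupyzvwl'
i=7: prepend 'p' → 'pcupyzvwl'

pcupyzvwl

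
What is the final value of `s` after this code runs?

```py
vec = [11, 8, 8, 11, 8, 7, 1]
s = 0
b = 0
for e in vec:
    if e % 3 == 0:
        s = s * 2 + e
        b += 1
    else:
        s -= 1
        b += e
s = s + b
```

e=11: not %3==0, s = 0-1 = -1; b=11
e=8: not %3==0, s = (-1)-1 = -2; b=19
e=8: not %3==0, s = (-2)-1 = -3; b=27
e=11: not %3==0, s = (-3)-1 = -4; b=38
e=8: not %3==0, s = (-4)-1 = -5; b=46
e=7: not %3==0, s = (-5)-1 = -6; b=53
e=1: not %3==0, s = (-6)-1 = -7; b=54
s+b = (-7)+54 = 47

47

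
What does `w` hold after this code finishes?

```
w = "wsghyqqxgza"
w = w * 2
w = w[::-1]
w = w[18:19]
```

repeat ×2 → 'wsghyqqxgzawsghyqqxgza'
reverse → 'azgxqqyhgswazgxqqyhgsw'
slice [18:19] → 'h'

'h'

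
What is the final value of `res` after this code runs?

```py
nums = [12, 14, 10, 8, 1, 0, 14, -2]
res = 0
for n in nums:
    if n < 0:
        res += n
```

-2

n=12: not <0
n=14: not <0
n=10: not <0
n=8: not <0
n=1: not <0
n=0: not <0
n=14: not <0
n=-2: <0, res = 0+(-2) = -2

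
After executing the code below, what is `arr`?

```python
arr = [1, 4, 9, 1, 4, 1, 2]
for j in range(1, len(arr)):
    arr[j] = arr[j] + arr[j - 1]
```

[1, 5, 14, 15, 19, 20, 22]

j=1: arr[1] = 4+1 = 5 → [1, 5, 9, 1, 4, 1, 2]
j=2: arr[2] = 9+5 = 14 → [1, 5, 14, 1, 4, 1, 2]
j=3: arr[3] = 1+14 = 15 → [1, 5, 14, 15, 4, 1, 2]
j=4: arr[4] = 4+15 = 19 → [1, 5, 14, 15, 19, 1, 2]
j=5: arr[5] = 1+19 = 20 → [1, 5, 14, 15, 19, 20, 2]
j=6: arr[6] = 2+20 = 22 → [1, 5, 14, 15, 19, 20, 22]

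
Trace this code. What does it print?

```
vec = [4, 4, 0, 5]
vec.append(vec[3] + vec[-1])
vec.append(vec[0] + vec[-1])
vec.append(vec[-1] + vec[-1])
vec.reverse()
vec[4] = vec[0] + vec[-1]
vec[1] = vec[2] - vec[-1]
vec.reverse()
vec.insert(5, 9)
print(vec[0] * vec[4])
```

40

append vec[3]+vec[-1] = 5+5 = 10 → [4, 4, 0, 5, 10]
append vec[0]+vec[-1] = 4+10 = 14 → [4, 4, 0, 5, 10, 14]
append vec[-1]+vec[-1] = 14+14 = 28 → [4, 4, 0, 5, 10, 14, 28]
reverse → [28, 14, 10, 5, 0, 4, 4]
vec[4] = vec[0]+vec[-1] = 28+4 = 32 → [28, 14, 10, 5, 32, 4, 4]
vec[1] = vec[2]-vec[-1] = 10-4 = 6 → [28, 6, 10, 5, 32, 4, 4]
reverse → [4, 4, 32, 5, 10, 6, 28]
insert 9 at 5 → [4, 4, 32, 5, 10, 9, 6, 28]
vec[0]*vec[4] = 4*10 = 40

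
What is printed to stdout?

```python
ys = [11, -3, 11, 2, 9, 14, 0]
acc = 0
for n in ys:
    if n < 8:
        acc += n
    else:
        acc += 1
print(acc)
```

3

n=11: not <8, acc = 0+1 = 1
n=-3: <8, acc = 1+(-3) = -2
n=11: not <8, acc = (-2)+1 = -1
n=2: <8, acc = (-1)+2 = 1
n=9: not <8, acc = 1+1 = 2
n=14: not <8, acc = 2+1 = 3
n=0: <8, acc = 3+0 = 3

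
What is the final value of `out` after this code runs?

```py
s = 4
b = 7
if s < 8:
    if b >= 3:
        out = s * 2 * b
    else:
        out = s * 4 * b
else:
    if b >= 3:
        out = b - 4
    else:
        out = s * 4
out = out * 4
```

s=4, b=7
s < 8 is True; b >= 3 is True
→ out = s * 2 * b = 56
out = 56*4 = 224

224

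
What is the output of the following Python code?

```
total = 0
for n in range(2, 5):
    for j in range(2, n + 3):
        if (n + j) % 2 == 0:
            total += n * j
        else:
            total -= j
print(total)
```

n=2,j=2: even sum, total = 0+4 = 4
n=2,j=3: odd sum, total = 4-3 = 1
n=2,j=4: even sum, total = 1+8 = 9
n=3,j=2: odd sum, total = 9-2 = 7
n=3,j=3: even sum, total = 7+9 = 16
n=3,j=4: odd sum, total = 16-4 = 12
n=3,j=5: even sum, total = 12+15 = 27
n=4,j=2: even sum, total = 27+8 = 35
n=4,j=3: odd sum, total = 35-3 = 32
n=4,j=4: even sum, total = 32+16 = 48
n=4,j=5: odd sum, total = 48-5 = 43
n=4,j=6: even sum, total = 43+24 = 67

67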